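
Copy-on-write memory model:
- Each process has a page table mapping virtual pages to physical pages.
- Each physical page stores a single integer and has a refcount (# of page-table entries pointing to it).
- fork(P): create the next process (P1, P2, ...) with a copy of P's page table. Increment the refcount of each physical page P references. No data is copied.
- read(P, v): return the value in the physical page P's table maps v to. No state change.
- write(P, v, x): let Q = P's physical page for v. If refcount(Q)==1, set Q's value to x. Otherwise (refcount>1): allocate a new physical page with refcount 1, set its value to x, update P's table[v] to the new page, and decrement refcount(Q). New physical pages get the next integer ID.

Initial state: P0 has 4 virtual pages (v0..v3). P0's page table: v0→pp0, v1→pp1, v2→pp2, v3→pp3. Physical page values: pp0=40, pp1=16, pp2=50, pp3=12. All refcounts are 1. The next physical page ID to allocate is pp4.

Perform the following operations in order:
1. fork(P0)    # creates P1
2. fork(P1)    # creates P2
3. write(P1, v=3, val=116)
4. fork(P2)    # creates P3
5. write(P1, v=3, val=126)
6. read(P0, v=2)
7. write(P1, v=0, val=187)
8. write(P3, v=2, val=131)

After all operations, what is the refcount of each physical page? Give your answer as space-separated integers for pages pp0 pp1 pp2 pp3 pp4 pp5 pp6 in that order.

Answer: 3 4 3 3 1 1 1

Derivation:
Op 1: fork(P0) -> P1. 4 ppages; refcounts: pp0:2 pp1:2 pp2:2 pp3:2
Op 2: fork(P1) -> P2. 4 ppages; refcounts: pp0:3 pp1:3 pp2:3 pp3:3
Op 3: write(P1, v3, 116). refcount(pp3)=3>1 -> COPY to pp4. 5 ppages; refcounts: pp0:3 pp1:3 pp2:3 pp3:2 pp4:1
Op 4: fork(P2) -> P3. 5 ppages; refcounts: pp0:4 pp1:4 pp2:4 pp3:3 pp4:1
Op 5: write(P1, v3, 126). refcount(pp4)=1 -> write in place. 5 ppages; refcounts: pp0:4 pp1:4 pp2:4 pp3:3 pp4:1
Op 6: read(P0, v2) -> 50. No state change.
Op 7: write(P1, v0, 187). refcount(pp0)=4>1 -> COPY to pp5. 6 ppages; refcounts: pp0:3 pp1:4 pp2:4 pp3:3 pp4:1 pp5:1
Op 8: write(P3, v2, 131). refcount(pp2)=4>1 -> COPY to pp6. 7 ppages; refcounts: pp0:3 pp1:4 pp2:3 pp3:3 pp4:1 pp5:1 pp6:1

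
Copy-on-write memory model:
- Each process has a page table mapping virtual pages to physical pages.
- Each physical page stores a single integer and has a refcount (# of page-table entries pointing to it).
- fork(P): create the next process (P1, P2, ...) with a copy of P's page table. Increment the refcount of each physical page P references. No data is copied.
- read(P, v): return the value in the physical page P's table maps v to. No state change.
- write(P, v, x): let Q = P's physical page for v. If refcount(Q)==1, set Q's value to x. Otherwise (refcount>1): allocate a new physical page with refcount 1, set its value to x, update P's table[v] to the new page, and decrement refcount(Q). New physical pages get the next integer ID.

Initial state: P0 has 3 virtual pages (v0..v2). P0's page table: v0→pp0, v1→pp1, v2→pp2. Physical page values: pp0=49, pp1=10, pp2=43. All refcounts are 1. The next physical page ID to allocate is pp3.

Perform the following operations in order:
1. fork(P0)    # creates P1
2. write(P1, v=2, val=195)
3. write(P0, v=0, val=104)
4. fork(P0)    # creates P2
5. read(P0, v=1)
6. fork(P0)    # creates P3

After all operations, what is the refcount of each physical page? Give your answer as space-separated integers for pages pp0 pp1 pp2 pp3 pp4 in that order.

Answer: 1 4 3 1 3

Derivation:
Op 1: fork(P0) -> P1. 3 ppages; refcounts: pp0:2 pp1:2 pp2:2
Op 2: write(P1, v2, 195). refcount(pp2)=2>1 -> COPY to pp3. 4 ppages; refcounts: pp0:2 pp1:2 pp2:1 pp3:1
Op 3: write(P0, v0, 104). refcount(pp0)=2>1 -> COPY to pp4. 5 ppages; refcounts: pp0:1 pp1:2 pp2:1 pp3:1 pp4:1
Op 4: fork(P0) -> P2. 5 ppages; refcounts: pp0:1 pp1:3 pp2:2 pp3:1 pp4:2
Op 5: read(P0, v1) -> 10. No state change.
Op 6: fork(P0) -> P3. 5 ppages; refcounts: pp0:1 pp1:4 pp2:3 pp3:1 pp4:3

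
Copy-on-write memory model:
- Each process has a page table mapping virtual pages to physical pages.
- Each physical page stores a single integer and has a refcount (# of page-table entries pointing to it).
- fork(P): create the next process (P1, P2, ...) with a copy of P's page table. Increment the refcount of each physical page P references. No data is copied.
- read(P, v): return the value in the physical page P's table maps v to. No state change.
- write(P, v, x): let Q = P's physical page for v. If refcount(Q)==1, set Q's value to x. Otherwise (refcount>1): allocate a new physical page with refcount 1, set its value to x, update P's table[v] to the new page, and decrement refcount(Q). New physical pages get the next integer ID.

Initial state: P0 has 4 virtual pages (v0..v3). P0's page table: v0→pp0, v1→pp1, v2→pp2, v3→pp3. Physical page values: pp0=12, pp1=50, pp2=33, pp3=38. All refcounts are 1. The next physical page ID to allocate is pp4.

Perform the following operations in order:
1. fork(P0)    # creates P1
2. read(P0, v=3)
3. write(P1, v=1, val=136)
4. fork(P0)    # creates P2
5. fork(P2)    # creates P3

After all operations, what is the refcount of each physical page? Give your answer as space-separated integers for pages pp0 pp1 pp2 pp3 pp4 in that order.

Answer: 4 3 4 4 1

Derivation:
Op 1: fork(P0) -> P1. 4 ppages; refcounts: pp0:2 pp1:2 pp2:2 pp3:2
Op 2: read(P0, v3) -> 38. No state change.
Op 3: write(P1, v1, 136). refcount(pp1)=2>1 -> COPY to pp4. 5 ppages; refcounts: pp0:2 pp1:1 pp2:2 pp3:2 pp4:1
Op 4: fork(P0) -> P2. 5 ppages; refcounts: pp0:3 pp1:2 pp2:3 pp3:3 pp4:1
Op 5: fork(P2) -> P3. 5 ppages; refcounts: pp0:4 pp1:3 pp2:4 pp3:4 pp4:1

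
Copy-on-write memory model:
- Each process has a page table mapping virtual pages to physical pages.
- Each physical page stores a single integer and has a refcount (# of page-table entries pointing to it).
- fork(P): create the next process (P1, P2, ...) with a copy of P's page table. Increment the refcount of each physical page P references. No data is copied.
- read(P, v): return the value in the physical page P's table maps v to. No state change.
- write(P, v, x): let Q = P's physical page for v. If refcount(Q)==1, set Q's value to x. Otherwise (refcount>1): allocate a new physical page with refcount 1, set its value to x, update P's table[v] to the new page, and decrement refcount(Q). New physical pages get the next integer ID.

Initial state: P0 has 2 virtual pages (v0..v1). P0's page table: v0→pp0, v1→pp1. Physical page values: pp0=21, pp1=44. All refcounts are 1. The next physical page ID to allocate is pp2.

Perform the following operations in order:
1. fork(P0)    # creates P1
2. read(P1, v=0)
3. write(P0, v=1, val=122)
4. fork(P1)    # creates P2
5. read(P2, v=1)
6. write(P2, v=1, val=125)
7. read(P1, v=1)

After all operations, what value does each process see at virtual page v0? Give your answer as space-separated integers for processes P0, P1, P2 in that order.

Op 1: fork(P0) -> P1. 2 ppages; refcounts: pp0:2 pp1:2
Op 2: read(P1, v0) -> 21. No state change.
Op 3: write(P0, v1, 122). refcount(pp1)=2>1 -> COPY to pp2. 3 ppages; refcounts: pp0:2 pp1:1 pp2:1
Op 4: fork(P1) -> P2. 3 ppages; refcounts: pp0:3 pp1:2 pp2:1
Op 5: read(P2, v1) -> 44. No state change.
Op 6: write(P2, v1, 125). refcount(pp1)=2>1 -> COPY to pp3. 4 ppages; refcounts: pp0:3 pp1:1 pp2:1 pp3:1
Op 7: read(P1, v1) -> 44. No state change.
P0: v0 -> pp0 = 21
P1: v0 -> pp0 = 21
P2: v0 -> pp0 = 21

Answer: 21 21 21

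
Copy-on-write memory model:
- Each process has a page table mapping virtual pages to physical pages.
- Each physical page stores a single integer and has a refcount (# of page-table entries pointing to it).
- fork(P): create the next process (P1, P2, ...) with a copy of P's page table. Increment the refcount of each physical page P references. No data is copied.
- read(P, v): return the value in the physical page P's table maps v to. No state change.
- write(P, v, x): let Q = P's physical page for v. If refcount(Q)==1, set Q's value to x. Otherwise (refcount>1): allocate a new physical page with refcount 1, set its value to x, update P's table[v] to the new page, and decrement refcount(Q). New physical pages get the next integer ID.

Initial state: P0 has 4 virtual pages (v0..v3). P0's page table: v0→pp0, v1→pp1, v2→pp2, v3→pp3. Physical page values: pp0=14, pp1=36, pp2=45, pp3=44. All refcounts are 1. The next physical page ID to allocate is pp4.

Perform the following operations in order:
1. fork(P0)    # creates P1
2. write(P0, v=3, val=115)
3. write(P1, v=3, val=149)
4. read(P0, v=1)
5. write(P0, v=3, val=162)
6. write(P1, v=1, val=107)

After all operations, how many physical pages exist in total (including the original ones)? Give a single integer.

Answer: 6

Derivation:
Op 1: fork(P0) -> P1. 4 ppages; refcounts: pp0:2 pp1:2 pp2:2 pp3:2
Op 2: write(P0, v3, 115). refcount(pp3)=2>1 -> COPY to pp4. 5 ppages; refcounts: pp0:2 pp1:2 pp2:2 pp3:1 pp4:1
Op 3: write(P1, v3, 149). refcount(pp3)=1 -> write in place. 5 ppages; refcounts: pp0:2 pp1:2 pp2:2 pp3:1 pp4:1
Op 4: read(P0, v1) -> 36. No state change.
Op 5: write(P0, v3, 162). refcount(pp4)=1 -> write in place. 5 ppages; refcounts: pp0:2 pp1:2 pp2:2 pp3:1 pp4:1
Op 6: write(P1, v1, 107). refcount(pp1)=2>1 -> COPY to pp5. 6 ppages; refcounts: pp0:2 pp1:1 pp2:2 pp3:1 pp4:1 pp5:1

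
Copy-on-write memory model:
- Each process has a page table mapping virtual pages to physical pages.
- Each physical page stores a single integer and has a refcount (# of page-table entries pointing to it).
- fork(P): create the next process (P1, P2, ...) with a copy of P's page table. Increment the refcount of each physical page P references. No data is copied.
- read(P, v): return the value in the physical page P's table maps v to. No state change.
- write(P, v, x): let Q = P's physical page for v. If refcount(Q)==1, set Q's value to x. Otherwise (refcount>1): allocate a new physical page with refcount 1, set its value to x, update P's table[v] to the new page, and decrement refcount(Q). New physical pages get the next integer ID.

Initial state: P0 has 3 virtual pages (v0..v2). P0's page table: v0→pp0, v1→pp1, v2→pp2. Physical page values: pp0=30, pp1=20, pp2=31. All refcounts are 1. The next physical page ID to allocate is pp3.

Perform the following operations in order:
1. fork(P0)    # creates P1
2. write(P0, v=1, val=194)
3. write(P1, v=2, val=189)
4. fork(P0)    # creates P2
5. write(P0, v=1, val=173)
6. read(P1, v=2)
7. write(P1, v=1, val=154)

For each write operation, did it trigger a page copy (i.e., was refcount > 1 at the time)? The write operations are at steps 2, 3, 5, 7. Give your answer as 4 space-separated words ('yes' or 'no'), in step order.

Op 1: fork(P0) -> P1. 3 ppages; refcounts: pp0:2 pp1:2 pp2:2
Op 2: write(P0, v1, 194). refcount(pp1)=2>1 -> COPY to pp3. 4 ppages; refcounts: pp0:2 pp1:1 pp2:2 pp3:1
Op 3: write(P1, v2, 189). refcount(pp2)=2>1 -> COPY to pp4. 5 ppages; refcounts: pp0:2 pp1:1 pp2:1 pp3:1 pp4:1
Op 4: fork(P0) -> P2. 5 ppages; refcounts: pp0:3 pp1:1 pp2:2 pp3:2 pp4:1
Op 5: write(P0, v1, 173). refcount(pp3)=2>1 -> COPY to pp5. 6 ppages; refcounts: pp0:3 pp1:1 pp2:2 pp3:1 pp4:1 pp5:1
Op 6: read(P1, v2) -> 189. No state change.
Op 7: write(P1, v1, 154). refcount(pp1)=1 -> write in place. 6 ppages; refcounts: pp0:3 pp1:1 pp2:2 pp3:1 pp4:1 pp5:1

yes yes yes no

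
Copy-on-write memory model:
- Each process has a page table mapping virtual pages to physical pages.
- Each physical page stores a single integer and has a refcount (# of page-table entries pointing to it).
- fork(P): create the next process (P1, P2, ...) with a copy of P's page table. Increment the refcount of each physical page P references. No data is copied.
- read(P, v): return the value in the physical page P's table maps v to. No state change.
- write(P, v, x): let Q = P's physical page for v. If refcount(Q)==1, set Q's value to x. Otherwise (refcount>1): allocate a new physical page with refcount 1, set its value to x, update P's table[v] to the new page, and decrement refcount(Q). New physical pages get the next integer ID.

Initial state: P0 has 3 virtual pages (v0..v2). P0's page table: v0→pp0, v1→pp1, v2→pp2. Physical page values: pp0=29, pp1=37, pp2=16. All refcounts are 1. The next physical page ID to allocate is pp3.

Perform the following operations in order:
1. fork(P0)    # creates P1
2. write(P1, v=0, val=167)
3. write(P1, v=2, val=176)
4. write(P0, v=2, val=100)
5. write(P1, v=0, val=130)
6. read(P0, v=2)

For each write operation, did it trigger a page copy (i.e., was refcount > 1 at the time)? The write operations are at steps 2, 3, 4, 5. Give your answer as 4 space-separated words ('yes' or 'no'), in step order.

Op 1: fork(P0) -> P1. 3 ppages; refcounts: pp0:2 pp1:2 pp2:2
Op 2: write(P1, v0, 167). refcount(pp0)=2>1 -> COPY to pp3. 4 ppages; refcounts: pp0:1 pp1:2 pp2:2 pp3:1
Op 3: write(P1, v2, 176). refcount(pp2)=2>1 -> COPY to pp4. 5 ppages; refcounts: pp0:1 pp1:2 pp2:1 pp3:1 pp4:1
Op 4: write(P0, v2, 100). refcount(pp2)=1 -> write in place. 5 ppages; refcounts: pp0:1 pp1:2 pp2:1 pp3:1 pp4:1
Op 5: write(P1, v0, 130). refcount(pp3)=1 -> write in place. 5 ppages; refcounts: pp0:1 pp1:2 pp2:1 pp3:1 pp4:1
Op 6: read(P0, v2) -> 100. No state change.

yes yes no no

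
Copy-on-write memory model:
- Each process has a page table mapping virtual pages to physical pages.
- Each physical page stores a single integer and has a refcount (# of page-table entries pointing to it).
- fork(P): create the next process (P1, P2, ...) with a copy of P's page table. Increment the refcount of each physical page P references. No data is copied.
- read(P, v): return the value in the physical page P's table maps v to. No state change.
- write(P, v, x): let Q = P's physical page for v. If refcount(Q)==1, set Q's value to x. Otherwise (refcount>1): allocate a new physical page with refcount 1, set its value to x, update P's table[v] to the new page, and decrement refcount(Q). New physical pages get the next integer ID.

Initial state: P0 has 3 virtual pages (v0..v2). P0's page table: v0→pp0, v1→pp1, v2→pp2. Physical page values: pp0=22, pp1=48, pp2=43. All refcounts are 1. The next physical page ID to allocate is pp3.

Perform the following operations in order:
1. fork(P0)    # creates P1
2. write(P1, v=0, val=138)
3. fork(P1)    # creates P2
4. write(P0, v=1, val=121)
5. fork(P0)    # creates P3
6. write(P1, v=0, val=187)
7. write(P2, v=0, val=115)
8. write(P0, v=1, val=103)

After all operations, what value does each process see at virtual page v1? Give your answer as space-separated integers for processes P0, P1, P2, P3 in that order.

Op 1: fork(P0) -> P1. 3 ppages; refcounts: pp0:2 pp1:2 pp2:2
Op 2: write(P1, v0, 138). refcount(pp0)=2>1 -> COPY to pp3. 4 ppages; refcounts: pp0:1 pp1:2 pp2:2 pp3:1
Op 3: fork(P1) -> P2. 4 ppages; refcounts: pp0:1 pp1:3 pp2:3 pp3:2
Op 4: write(P0, v1, 121). refcount(pp1)=3>1 -> COPY to pp4. 5 ppages; refcounts: pp0:1 pp1:2 pp2:3 pp3:2 pp4:1
Op 5: fork(P0) -> P3. 5 ppages; refcounts: pp0:2 pp1:2 pp2:4 pp3:2 pp4:2
Op 6: write(P1, v0, 187). refcount(pp3)=2>1 -> COPY to pp5. 6 ppages; refcounts: pp0:2 pp1:2 pp2:4 pp3:1 pp4:2 pp5:1
Op 7: write(P2, v0, 115). refcount(pp3)=1 -> write in place. 6 ppages; refcounts: pp0:2 pp1:2 pp2:4 pp3:1 pp4:2 pp5:1
Op 8: write(P0, v1, 103). refcount(pp4)=2>1 -> COPY to pp6. 7 ppages; refcounts: pp0:2 pp1:2 pp2:4 pp3:1 pp4:1 pp5:1 pp6:1
P0: v1 -> pp6 = 103
P1: v1 -> pp1 = 48
P2: v1 -> pp1 = 48
P3: v1 -> pp4 = 121

Answer: 103 48 48 121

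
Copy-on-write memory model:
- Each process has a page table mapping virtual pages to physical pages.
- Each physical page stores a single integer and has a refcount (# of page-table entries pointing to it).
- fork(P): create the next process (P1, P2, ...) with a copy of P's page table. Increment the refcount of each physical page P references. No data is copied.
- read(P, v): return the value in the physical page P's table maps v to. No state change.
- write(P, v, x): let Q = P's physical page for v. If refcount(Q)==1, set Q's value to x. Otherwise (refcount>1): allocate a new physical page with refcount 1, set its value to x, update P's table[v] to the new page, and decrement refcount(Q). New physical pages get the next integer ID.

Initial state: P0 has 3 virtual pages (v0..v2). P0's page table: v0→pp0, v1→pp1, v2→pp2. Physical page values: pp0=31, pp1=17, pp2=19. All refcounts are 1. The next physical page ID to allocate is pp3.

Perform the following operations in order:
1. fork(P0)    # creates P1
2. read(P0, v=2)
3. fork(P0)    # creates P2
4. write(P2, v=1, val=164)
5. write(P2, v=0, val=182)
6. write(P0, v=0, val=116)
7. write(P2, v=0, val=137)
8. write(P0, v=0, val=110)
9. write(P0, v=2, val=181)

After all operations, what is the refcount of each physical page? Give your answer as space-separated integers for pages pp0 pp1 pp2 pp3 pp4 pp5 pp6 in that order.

Op 1: fork(P0) -> P1. 3 ppages; refcounts: pp0:2 pp1:2 pp2:2
Op 2: read(P0, v2) -> 19. No state change.
Op 3: fork(P0) -> P2. 3 ppages; refcounts: pp0:3 pp1:3 pp2:3
Op 4: write(P2, v1, 164). refcount(pp1)=3>1 -> COPY to pp3. 4 ppages; refcounts: pp0:3 pp1:2 pp2:3 pp3:1
Op 5: write(P2, v0, 182). refcount(pp0)=3>1 -> COPY to pp4. 5 ppages; refcounts: pp0:2 pp1:2 pp2:3 pp3:1 pp4:1
Op 6: write(P0, v0, 116). refcount(pp0)=2>1 -> COPY to pp5. 6 ppages; refcounts: pp0:1 pp1:2 pp2:3 pp3:1 pp4:1 pp5:1
Op 7: write(P2, v0, 137). refcount(pp4)=1 -> write in place. 6 ppages; refcounts: pp0:1 pp1:2 pp2:3 pp3:1 pp4:1 pp5:1
Op 8: write(P0, v0, 110). refcount(pp5)=1 -> write in place. 6 ppages; refcounts: pp0:1 pp1:2 pp2:3 pp3:1 pp4:1 pp5:1
Op 9: write(P0, v2, 181). refcount(pp2)=3>1 -> COPY to pp6. 7 ppages; refcounts: pp0:1 pp1:2 pp2:2 pp3:1 pp4:1 pp5:1 pp6:1

Answer: 1 2 2 1 1 1 1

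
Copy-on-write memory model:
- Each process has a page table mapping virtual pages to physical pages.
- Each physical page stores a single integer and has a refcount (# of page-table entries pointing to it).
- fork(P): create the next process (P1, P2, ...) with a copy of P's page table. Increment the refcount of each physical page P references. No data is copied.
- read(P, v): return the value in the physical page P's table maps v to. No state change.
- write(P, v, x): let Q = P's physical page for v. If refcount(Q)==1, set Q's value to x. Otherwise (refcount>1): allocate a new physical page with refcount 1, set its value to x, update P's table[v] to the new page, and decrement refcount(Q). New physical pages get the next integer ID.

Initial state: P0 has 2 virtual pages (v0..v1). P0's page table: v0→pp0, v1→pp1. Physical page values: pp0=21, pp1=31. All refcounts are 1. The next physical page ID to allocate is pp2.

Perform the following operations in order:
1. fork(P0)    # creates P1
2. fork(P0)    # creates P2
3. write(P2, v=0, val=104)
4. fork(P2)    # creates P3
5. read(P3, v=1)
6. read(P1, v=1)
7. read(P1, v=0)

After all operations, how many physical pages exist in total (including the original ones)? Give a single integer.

Op 1: fork(P0) -> P1. 2 ppages; refcounts: pp0:2 pp1:2
Op 2: fork(P0) -> P2. 2 ppages; refcounts: pp0:3 pp1:3
Op 3: write(P2, v0, 104). refcount(pp0)=3>1 -> COPY to pp2. 3 ppages; refcounts: pp0:2 pp1:3 pp2:1
Op 4: fork(P2) -> P3. 3 ppages; refcounts: pp0:2 pp1:4 pp2:2
Op 5: read(P3, v1) -> 31. No state change.
Op 6: read(P1, v1) -> 31. No state change.
Op 7: read(P1, v0) -> 21. No state change.

Answer: 3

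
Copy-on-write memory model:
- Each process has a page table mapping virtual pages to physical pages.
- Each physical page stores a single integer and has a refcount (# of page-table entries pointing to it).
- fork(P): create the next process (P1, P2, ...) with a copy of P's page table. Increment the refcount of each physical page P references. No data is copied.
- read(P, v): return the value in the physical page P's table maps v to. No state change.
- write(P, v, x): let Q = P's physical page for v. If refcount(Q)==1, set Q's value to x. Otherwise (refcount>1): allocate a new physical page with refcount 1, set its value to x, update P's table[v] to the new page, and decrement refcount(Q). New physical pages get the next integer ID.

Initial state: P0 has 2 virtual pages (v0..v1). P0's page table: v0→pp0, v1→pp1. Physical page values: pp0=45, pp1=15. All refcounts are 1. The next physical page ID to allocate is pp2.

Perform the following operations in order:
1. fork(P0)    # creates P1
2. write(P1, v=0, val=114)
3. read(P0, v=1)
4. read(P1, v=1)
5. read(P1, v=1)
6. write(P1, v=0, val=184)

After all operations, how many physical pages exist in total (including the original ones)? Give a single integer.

Op 1: fork(P0) -> P1. 2 ppages; refcounts: pp0:2 pp1:2
Op 2: write(P1, v0, 114). refcount(pp0)=2>1 -> COPY to pp2. 3 ppages; refcounts: pp0:1 pp1:2 pp2:1
Op 3: read(P0, v1) -> 15. No state change.
Op 4: read(P1, v1) -> 15. No state change.
Op 5: read(P1, v1) -> 15. No state change.
Op 6: write(P1, v0, 184). refcount(pp2)=1 -> write in place. 3 ppages; refcounts: pp0:1 pp1:2 pp2:1

Answer: 3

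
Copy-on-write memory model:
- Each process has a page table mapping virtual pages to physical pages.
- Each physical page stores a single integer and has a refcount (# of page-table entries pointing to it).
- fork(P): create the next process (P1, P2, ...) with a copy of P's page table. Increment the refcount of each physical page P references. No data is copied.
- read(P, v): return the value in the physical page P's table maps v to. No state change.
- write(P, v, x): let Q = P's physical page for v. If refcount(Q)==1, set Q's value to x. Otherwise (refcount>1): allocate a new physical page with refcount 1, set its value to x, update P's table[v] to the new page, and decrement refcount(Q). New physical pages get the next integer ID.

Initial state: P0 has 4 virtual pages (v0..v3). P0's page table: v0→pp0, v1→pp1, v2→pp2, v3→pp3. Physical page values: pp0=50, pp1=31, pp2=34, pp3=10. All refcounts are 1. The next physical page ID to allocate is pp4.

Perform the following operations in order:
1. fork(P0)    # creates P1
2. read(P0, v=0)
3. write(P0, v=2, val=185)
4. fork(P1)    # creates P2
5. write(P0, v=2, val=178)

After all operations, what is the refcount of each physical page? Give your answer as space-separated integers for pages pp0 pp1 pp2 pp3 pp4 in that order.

Answer: 3 3 2 3 1

Derivation:
Op 1: fork(P0) -> P1. 4 ppages; refcounts: pp0:2 pp1:2 pp2:2 pp3:2
Op 2: read(P0, v0) -> 50. No state change.
Op 3: write(P0, v2, 185). refcount(pp2)=2>1 -> COPY to pp4. 5 ppages; refcounts: pp0:2 pp1:2 pp2:1 pp3:2 pp4:1
Op 4: fork(P1) -> P2. 5 ppages; refcounts: pp0:3 pp1:3 pp2:2 pp3:3 pp4:1
Op 5: write(P0, v2, 178). refcount(pp4)=1 -> write in place. 5 ppages; refcounts: pp0:3 pp1:3 pp2:2 pp3:3 pp4:1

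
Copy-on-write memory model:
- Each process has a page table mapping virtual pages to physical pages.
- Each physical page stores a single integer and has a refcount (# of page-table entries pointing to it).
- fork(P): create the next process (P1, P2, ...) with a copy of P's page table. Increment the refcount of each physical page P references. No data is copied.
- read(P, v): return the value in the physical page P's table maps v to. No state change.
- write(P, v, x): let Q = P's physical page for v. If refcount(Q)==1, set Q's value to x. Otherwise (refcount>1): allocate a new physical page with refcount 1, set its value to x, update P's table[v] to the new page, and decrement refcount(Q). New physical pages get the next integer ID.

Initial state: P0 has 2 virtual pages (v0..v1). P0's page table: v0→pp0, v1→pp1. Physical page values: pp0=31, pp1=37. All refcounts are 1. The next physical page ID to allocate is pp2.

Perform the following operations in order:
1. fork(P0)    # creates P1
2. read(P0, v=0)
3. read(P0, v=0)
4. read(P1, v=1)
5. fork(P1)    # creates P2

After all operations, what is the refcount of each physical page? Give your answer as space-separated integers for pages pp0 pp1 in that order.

Answer: 3 3

Derivation:
Op 1: fork(P0) -> P1. 2 ppages; refcounts: pp0:2 pp1:2
Op 2: read(P0, v0) -> 31. No state change.
Op 3: read(P0, v0) -> 31. No state change.
Op 4: read(P1, v1) -> 37. No state change.
Op 5: fork(P1) -> P2. 2 ppages; refcounts: pp0:3 pp1:3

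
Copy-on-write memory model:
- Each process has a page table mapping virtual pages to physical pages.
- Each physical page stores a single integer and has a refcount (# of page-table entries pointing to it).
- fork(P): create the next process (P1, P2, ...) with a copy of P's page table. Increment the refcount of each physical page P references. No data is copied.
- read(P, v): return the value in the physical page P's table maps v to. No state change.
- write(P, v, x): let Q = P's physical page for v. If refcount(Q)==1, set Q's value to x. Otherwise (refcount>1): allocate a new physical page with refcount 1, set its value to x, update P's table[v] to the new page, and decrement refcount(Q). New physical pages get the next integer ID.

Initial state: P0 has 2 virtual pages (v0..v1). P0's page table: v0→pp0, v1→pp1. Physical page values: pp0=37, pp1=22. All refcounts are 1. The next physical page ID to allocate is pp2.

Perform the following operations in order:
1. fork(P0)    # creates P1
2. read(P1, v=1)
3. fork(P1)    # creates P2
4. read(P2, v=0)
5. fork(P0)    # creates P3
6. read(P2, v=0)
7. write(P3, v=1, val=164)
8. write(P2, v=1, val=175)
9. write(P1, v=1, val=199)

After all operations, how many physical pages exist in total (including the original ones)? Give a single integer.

Answer: 5

Derivation:
Op 1: fork(P0) -> P1. 2 ppages; refcounts: pp0:2 pp1:2
Op 2: read(P1, v1) -> 22. No state change.
Op 3: fork(P1) -> P2. 2 ppages; refcounts: pp0:3 pp1:3
Op 4: read(P2, v0) -> 37. No state change.
Op 5: fork(P0) -> P3. 2 ppages; refcounts: pp0:4 pp1:4
Op 6: read(P2, v0) -> 37. No state change.
Op 7: write(P3, v1, 164). refcount(pp1)=4>1 -> COPY to pp2. 3 ppages; refcounts: pp0:4 pp1:3 pp2:1
Op 8: write(P2, v1, 175). refcount(pp1)=3>1 -> COPY to pp3. 4 ppages; refcounts: pp0:4 pp1:2 pp2:1 pp3:1
Op 9: write(P1, v1, 199). refcount(pp1)=2>1 -> COPY to pp4. 5 ppages; refcounts: pp0:4 pp1:1 pp2:1 pp3:1 pp4:1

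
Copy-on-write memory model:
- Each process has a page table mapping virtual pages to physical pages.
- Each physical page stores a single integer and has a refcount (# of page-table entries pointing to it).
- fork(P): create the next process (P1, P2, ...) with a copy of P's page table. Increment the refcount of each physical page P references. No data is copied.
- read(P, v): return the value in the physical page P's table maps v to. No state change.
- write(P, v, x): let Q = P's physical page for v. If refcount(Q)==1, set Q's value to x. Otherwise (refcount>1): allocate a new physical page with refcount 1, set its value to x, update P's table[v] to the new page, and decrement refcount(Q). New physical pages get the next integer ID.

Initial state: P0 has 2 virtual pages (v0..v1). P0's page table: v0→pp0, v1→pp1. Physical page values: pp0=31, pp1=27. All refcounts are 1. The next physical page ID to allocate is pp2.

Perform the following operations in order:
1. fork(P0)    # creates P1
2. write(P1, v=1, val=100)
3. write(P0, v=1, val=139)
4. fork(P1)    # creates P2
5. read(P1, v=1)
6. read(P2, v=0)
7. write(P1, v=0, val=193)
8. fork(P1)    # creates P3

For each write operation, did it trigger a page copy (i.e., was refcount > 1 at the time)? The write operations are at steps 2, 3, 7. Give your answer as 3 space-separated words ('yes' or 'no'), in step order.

Op 1: fork(P0) -> P1. 2 ppages; refcounts: pp0:2 pp1:2
Op 2: write(P1, v1, 100). refcount(pp1)=2>1 -> COPY to pp2. 3 ppages; refcounts: pp0:2 pp1:1 pp2:1
Op 3: write(P0, v1, 139). refcount(pp1)=1 -> write in place. 3 ppages; refcounts: pp0:2 pp1:1 pp2:1
Op 4: fork(P1) -> P2. 3 ppages; refcounts: pp0:3 pp1:1 pp2:2
Op 5: read(P1, v1) -> 100. No state change.
Op 6: read(P2, v0) -> 31. No state change.
Op 7: write(P1, v0, 193). refcount(pp0)=3>1 -> COPY to pp3. 4 ppages; refcounts: pp0:2 pp1:1 pp2:2 pp3:1
Op 8: fork(P1) -> P3. 4 ppages; refcounts: pp0:2 pp1:1 pp2:3 pp3:2

yes no yes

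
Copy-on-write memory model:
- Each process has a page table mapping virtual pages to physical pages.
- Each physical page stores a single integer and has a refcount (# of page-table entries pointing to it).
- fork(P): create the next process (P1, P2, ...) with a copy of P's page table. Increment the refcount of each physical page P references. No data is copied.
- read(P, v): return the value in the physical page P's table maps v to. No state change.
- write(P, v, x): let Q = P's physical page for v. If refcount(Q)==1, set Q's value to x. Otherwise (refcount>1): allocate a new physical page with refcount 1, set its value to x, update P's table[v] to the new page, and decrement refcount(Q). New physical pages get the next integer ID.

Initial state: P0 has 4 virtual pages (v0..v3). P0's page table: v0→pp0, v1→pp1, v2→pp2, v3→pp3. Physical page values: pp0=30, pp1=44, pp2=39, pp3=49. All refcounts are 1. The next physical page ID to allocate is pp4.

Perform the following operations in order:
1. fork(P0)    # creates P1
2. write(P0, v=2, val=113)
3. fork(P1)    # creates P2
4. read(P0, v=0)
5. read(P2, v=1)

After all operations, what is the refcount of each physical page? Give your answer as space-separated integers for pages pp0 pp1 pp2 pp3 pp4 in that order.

Answer: 3 3 2 3 1

Derivation:
Op 1: fork(P0) -> P1. 4 ppages; refcounts: pp0:2 pp1:2 pp2:2 pp3:2
Op 2: write(P0, v2, 113). refcount(pp2)=2>1 -> COPY to pp4. 5 ppages; refcounts: pp0:2 pp1:2 pp2:1 pp3:2 pp4:1
Op 3: fork(P1) -> P2. 5 ppages; refcounts: pp0:3 pp1:3 pp2:2 pp3:3 pp4:1
Op 4: read(P0, v0) -> 30. No state change.
Op 5: read(P2, v1) -> 44. No state change.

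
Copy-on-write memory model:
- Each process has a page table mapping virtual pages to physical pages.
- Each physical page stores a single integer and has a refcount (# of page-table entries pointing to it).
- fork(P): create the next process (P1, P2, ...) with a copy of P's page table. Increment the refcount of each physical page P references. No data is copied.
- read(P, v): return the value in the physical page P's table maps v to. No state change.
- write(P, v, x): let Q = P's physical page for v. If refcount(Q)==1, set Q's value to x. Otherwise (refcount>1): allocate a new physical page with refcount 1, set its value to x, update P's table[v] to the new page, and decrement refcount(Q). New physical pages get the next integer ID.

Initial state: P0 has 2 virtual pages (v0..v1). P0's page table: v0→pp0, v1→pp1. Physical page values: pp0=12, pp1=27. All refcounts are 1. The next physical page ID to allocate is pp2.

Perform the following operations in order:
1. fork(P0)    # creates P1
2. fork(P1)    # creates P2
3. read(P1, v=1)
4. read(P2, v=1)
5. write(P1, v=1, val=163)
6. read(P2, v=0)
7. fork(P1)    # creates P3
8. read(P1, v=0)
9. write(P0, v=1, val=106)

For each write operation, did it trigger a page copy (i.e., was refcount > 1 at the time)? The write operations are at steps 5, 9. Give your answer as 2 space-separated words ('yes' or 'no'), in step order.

Op 1: fork(P0) -> P1. 2 ppages; refcounts: pp0:2 pp1:2
Op 2: fork(P1) -> P2. 2 ppages; refcounts: pp0:3 pp1:3
Op 3: read(P1, v1) -> 27. No state change.
Op 4: read(P2, v1) -> 27. No state change.
Op 5: write(P1, v1, 163). refcount(pp1)=3>1 -> COPY to pp2. 3 ppages; refcounts: pp0:3 pp1:2 pp2:1
Op 6: read(P2, v0) -> 12. No state change.
Op 7: fork(P1) -> P3. 3 ppages; refcounts: pp0:4 pp1:2 pp2:2
Op 8: read(P1, v0) -> 12. No state change.
Op 9: write(P0, v1, 106). refcount(pp1)=2>1 -> COPY to pp3. 4 ppages; refcounts: pp0:4 pp1:1 pp2:2 pp3:1

yes yes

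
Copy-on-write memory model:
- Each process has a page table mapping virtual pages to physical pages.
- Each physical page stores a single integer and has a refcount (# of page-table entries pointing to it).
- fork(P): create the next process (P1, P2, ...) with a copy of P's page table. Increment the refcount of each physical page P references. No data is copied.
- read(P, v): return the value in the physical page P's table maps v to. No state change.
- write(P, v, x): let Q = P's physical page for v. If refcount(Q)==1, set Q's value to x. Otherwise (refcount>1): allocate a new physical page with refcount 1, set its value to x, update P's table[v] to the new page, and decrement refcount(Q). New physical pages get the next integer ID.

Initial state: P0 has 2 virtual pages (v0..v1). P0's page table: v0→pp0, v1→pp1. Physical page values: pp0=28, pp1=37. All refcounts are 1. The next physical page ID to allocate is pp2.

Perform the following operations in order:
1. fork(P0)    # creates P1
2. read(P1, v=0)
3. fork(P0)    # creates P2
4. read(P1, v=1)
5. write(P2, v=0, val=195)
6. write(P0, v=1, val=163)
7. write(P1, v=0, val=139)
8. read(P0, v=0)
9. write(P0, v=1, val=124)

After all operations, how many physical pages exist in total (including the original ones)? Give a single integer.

Answer: 5

Derivation:
Op 1: fork(P0) -> P1. 2 ppages; refcounts: pp0:2 pp1:2
Op 2: read(P1, v0) -> 28. No state change.
Op 3: fork(P0) -> P2. 2 ppages; refcounts: pp0:3 pp1:3
Op 4: read(P1, v1) -> 37. No state change.
Op 5: write(P2, v0, 195). refcount(pp0)=3>1 -> COPY to pp2. 3 ppages; refcounts: pp0:2 pp1:3 pp2:1
Op 6: write(P0, v1, 163). refcount(pp1)=3>1 -> COPY to pp3. 4 ppages; refcounts: pp0:2 pp1:2 pp2:1 pp3:1
Op 7: write(P1, v0, 139). refcount(pp0)=2>1 -> COPY to pp4. 5 ppages; refcounts: pp0:1 pp1:2 pp2:1 pp3:1 pp4:1
Op 8: read(P0, v0) -> 28. No state change.
Op 9: write(P0, v1, 124). refcount(pp3)=1 -> write in place. 5 ppages; refcounts: pp0:1 pp1:2 pp2:1 pp3:1 pp4:1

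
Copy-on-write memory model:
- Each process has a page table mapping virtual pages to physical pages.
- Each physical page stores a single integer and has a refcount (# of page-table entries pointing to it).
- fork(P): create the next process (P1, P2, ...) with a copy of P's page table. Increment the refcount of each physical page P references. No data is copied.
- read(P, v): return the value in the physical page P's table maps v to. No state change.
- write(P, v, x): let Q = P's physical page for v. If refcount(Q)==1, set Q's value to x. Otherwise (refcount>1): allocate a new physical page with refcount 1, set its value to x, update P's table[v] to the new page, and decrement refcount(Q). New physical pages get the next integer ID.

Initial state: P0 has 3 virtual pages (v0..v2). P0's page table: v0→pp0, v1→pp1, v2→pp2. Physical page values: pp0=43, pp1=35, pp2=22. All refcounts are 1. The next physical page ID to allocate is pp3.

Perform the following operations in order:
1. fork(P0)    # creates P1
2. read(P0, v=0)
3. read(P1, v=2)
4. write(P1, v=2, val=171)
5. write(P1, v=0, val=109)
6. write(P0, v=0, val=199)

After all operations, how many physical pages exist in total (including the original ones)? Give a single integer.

Answer: 5

Derivation:
Op 1: fork(P0) -> P1. 3 ppages; refcounts: pp0:2 pp1:2 pp2:2
Op 2: read(P0, v0) -> 43. No state change.
Op 3: read(P1, v2) -> 22. No state change.
Op 4: write(P1, v2, 171). refcount(pp2)=2>1 -> COPY to pp3. 4 ppages; refcounts: pp0:2 pp1:2 pp2:1 pp3:1
Op 5: write(P1, v0, 109). refcount(pp0)=2>1 -> COPY to pp4. 5 ppages; refcounts: pp0:1 pp1:2 pp2:1 pp3:1 pp4:1
Op 6: write(P0, v0, 199). refcount(pp0)=1 -> write in place. 5 ppages; refcounts: pp0:1 pp1:2 pp2:1 pp3:1 pp4:1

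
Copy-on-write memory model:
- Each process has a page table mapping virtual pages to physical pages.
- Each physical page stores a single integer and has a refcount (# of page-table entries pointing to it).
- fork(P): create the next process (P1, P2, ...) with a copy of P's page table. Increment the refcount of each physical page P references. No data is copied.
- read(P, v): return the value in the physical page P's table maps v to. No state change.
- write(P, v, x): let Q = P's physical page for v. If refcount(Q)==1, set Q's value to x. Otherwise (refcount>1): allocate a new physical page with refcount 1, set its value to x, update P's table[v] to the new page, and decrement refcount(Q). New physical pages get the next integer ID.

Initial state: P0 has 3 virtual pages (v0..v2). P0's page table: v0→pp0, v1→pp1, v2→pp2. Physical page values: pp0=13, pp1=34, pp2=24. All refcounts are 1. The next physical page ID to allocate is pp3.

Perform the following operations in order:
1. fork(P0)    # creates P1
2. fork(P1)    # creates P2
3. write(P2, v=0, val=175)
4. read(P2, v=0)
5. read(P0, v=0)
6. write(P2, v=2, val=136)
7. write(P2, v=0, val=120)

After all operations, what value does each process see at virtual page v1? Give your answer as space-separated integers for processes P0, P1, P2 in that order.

Op 1: fork(P0) -> P1. 3 ppages; refcounts: pp0:2 pp1:2 pp2:2
Op 2: fork(P1) -> P2. 3 ppages; refcounts: pp0:3 pp1:3 pp2:3
Op 3: write(P2, v0, 175). refcount(pp0)=3>1 -> COPY to pp3. 4 ppages; refcounts: pp0:2 pp1:3 pp2:3 pp3:1
Op 4: read(P2, v0) -> 175. No state change.
Op 5: read(P0, v0) -> 13. No state change.
Op 6: write(P2, v2, 136). refcount(pp2)=3>1 -> COPY to pp4. 5 ppages; refcounts: pp0:2 pp1:3 pp2:2 pp3:1 pp4:1
Op 7: write(P2, v0, 120). refcount(pp3)=1 -> write in place. 5 ppages; refcounts: pp0:2 pp1:3 pp2:2 pp3:1 pp4:1
P0: v1 -> pp1 = 34
P1: v1 -> pp1 = 34
P2: v1 -> pp1 = 34

Answer: 34 34 34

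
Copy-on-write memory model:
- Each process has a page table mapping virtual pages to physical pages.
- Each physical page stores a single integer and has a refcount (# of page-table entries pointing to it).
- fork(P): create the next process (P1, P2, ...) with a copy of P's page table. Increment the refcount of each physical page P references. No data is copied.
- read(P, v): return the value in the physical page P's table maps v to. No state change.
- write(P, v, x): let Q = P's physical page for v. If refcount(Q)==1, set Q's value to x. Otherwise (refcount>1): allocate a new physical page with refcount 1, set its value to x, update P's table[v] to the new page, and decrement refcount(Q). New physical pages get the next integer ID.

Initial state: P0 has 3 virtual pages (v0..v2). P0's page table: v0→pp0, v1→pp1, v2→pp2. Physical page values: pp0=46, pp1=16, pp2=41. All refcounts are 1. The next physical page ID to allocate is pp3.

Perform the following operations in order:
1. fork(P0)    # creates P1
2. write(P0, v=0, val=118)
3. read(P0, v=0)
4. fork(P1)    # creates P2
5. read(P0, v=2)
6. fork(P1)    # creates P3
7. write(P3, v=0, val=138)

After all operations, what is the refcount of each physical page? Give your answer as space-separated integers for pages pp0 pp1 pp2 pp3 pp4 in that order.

Op 1: fork(P0) -> P1. 3 ppages; refcounts: pp0:2 pp1:2 pp2:2
Op 2: write(P0, v0, 118). refcount(pp0)=2>1 -> COPY to pp3. 4 ppages; refcounts: pp0:1 pp1:2 pp2:2 pp3:1
Op 3: read(P0, v0) -> 118. No state change.
Op 4: fork(P1) -> P2. 4 ppages; refcounts: pp0:2 pp1:3 pp2:3 pp3:1
Op 5: read(P0, v2) -> 41. No state change.
Op 6: fork(P1) -> P3. 4 ppages; refcounts: pp0:3 pp1:4 pp2:4 pp3:1
Op 7: write(P3, v0, 138). refcount(pp0)=3>1 -> COPY to pp4. 5 ppages; refcounts: pp0:2 pp1:4 pp2:4 pp3:1 pp4:1

Answer: 2 4 4 1 1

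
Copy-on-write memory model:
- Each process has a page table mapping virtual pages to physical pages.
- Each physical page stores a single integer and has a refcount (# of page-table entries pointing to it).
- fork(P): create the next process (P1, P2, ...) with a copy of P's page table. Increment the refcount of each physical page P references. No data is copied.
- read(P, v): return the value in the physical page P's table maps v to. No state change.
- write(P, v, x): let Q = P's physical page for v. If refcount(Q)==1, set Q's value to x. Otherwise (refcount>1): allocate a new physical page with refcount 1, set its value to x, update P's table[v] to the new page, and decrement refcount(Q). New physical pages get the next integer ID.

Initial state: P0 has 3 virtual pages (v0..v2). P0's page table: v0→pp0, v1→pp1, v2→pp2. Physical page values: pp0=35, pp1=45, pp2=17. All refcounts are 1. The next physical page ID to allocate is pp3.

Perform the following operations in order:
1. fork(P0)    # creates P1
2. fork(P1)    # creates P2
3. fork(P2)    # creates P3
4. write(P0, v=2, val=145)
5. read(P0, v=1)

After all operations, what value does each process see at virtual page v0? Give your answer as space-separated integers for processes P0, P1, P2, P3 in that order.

Op 1: fork(P0) -> P1. 3 ppages; refcounts: pp0:2 pp1:2 pp2:2
Op 2: fork(P1) -> P2. 3 ppages; refcounts: pp0:3 pp1:3 pp2:3
Op 3: fork(P2) -> P3. 3 ppages; refcounts: pp0:4 pp1:4 pp2:4
Op 4: write(P0, v2, 145). refcount(pp2)=4>1 -> COPY to pp3. 4 ppages; refcounts: pp0:4 pp1:4 pp2:3 pp3:1
Op 5: read(P0, v1) -> 45. No state change.
P0: v0 -> pp0 = 35
P1: v0 -> pp0 = 35
P2: v0 -> pp0 = 35
P3: v0 -> pp0 = 35

Answer: 35 35 35 35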